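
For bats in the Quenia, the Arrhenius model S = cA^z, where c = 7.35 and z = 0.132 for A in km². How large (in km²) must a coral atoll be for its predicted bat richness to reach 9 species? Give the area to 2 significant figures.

4.6 km²

9 = 7.35 × A^0.132  ⇒  A^0.132 = 9/7.35 = 1.224
ln A = ln(1.224) / 0.132 = 0.2025 / 0.132 = 1.5343
A = e^1.5343 ≈ 4.638 km²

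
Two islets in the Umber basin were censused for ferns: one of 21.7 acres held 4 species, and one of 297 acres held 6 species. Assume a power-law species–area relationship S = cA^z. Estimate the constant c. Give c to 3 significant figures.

z = ln(S₂/S₁) / ln(A₂/A₁) = ln(6/4) / ln(297/21.7) = 0.4055 / 2.6164 = 0.1550
c = S₁ / A₁^z = 4 / 21.7^0.1550 = 4 / 1.611 = 2.483

2.48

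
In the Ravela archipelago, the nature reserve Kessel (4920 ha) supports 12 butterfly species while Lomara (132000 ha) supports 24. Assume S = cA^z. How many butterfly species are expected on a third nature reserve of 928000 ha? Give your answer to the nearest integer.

36

z = ln(24/12) / ln(132000/4920) = 0.6931 / 3.2895 = 0.2107
c = 12 / 4920^0.2107 = 12 / 5.997 = 2.001
S₃ = 2.001 × 928000^0.2107 = 2.001 × 18.09 ≈ 36.2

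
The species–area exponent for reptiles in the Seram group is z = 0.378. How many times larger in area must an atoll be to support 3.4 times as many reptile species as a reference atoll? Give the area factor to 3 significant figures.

(A₂/A₁)^0.378 = 3.4, so A₂/A₁ = 3.4^(1/0.378) = 3.4^2.646
ln(A₂/A₁) = ln 3.4 / 0.378 = 1.2238 / 0.378 = 3.2375
A₂/A₁ = e^3.2375 ≈ 25.47

25.5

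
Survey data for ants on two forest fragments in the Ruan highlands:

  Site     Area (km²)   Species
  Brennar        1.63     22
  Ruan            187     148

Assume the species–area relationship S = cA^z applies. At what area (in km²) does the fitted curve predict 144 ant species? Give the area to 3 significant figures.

z = ln(148/22) / ln(187/1.63) = 1.9062 / 4.7425 = 0.4019
c = 22 / 1.63^0.4019 = 22 / 1.217 = 18.08
A = (144/18.08)^(1/0.4019) ⇒ ln A = ln(7.966)/0.4019 = 5.1629
A = e^5.1629 ≈ 174.7 km²

175 km²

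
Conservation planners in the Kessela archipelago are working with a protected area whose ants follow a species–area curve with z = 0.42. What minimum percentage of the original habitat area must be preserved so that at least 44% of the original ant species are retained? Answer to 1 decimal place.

Need (A_new/A_old)^0.42 = 0.44, so A_new/A_old = 0.44^(1/0.42) = 0.44^2.381
ln(A_new/A_old) = ln 0.44 / 0.42 = -0.8210 / 0.42 = -1.9547
A_new/A_old = e^-1.9547 ≈ 0.1416

14.2%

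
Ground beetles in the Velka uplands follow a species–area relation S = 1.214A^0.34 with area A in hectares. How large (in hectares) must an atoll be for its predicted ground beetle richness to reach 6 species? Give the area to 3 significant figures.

110 hectares

6 = 1.214 × A^0.34  ⇒  A^0.34 = 6/1.214 = 4.942
ln A = ln(4.942) / 0.34 = 1.5978 / 0.34 = 4.6995
A = e^4.6995 ≈ 109.9 hectares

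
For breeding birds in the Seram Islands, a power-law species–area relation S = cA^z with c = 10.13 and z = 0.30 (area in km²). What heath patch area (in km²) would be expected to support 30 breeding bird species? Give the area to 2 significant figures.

30 = 10.13 × A^0.3  ⇒  A^0.3 = 30/10.13 = 2.962
ln A = ln(2.962) / 0.3 = 1.0857 / 0.3 = 3.6190
A = e^3.6190 ≈ 37.3 km²

37 km²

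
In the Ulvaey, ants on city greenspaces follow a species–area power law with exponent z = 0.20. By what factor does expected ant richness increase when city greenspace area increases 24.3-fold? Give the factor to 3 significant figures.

1.89

S₂/S₁ = (A₂/A₁)^z = 24.3^0.2
ln(S₂/S₁) = 0.2 × ln 24.3 = 0.2 × 3.1905 = 0.6381
S₂/S₁ = e^0.6381 ≈ 1.893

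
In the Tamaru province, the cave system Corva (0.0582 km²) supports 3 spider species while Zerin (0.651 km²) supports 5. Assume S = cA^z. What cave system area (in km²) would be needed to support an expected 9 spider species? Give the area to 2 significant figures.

z = ln(5/3) / ln(0.651/0.0582) = 0.5108 / 2.4146 = 0.2116
c = 3 / 0.0582^0.2116 = 3 / 0.5479 = 5.475
A = (9/5.475)^(1/0.2116) ⇒ ln A = ln(1.644)/0.2116 = 2.3492
A = e^2.3492 ≈ 10.48 km²

10 km²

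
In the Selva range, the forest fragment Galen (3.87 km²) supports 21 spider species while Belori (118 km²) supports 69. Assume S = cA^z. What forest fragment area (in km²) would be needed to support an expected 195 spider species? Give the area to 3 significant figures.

2330 km²

z = ln(69/21) / ln(118/3.87) = 1.1896 / 3.4174 = 0.3481
c = 21 / 3.87^0.3481 = 21 / 1.602 = 13.11
A = (195/13.11)^(1/0.3481) ⇒ ln A = ln(14.87)/0.3481 = 7.7552
A = e^7.7552 ≈ 2334 km²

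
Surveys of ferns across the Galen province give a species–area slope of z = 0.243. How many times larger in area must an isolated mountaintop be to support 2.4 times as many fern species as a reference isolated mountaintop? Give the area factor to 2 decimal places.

(A₂/A₁)^0.243 = 2.4, so A₂/A₁ = 2.4^(1/0.243) = 2.4^4.115
ln(A₂/A₁) = ln 2.4 / 0.243 = 0.8755 / 0.243 = 3.6028
A₂/A₁ = e^3.6028 ≈ 36.7

36.70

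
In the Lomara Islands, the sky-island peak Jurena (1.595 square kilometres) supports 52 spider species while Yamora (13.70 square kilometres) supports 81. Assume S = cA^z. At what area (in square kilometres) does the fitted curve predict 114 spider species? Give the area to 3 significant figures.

z = ln(81/52) / ln(13.7/1.595) = 0.4432 / 2.1505 = 0.2061
c = 52 / 1.595^0.2061 = 52 / 1.101 = 47.23
A = (114/47.23)^(1/0.2061) ⇒ ln A = ln(2.414)/0.2061 = 4.2756
A = e^4.2756 ≈ 71.93 square kilometres

71.9 square kilometres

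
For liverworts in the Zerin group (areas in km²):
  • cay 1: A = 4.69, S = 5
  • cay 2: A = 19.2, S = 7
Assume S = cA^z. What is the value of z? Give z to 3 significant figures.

Taking logs: ln S = ln c + z ln A, so z = (ln S₂ − ln S₁)/(ln A₂ − ln A₁).
z = ln(7/5) / ln(19.2/4.69) = ln(1.4) / ln(4.094) = 0.3365 / 1.4095 = 0.2387

0.239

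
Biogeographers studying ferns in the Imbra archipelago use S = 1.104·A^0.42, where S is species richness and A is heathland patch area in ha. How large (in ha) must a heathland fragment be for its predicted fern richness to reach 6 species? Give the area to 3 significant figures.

6 = 1.104 × A^0.42  ⇒  A^0.42 = 6/1.104 = 5.435
ln A = ln(5.435) / 0.42 = 1.6928 / 0.42 = 4.0305
A = e^4.0305 ≈ 56.29 ha

56.3 ha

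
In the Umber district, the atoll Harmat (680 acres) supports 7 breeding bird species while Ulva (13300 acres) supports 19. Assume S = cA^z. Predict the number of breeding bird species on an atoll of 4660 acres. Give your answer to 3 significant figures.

13.4

z = ln(19/7) / ln(13300/680) = 0.9985 / 2.9734 = 0.3358
c = 7 / 680^0.3358 = 7 / 8.937 = 0.7832
S₃ = 0.7832 × 4660^0.3358 = 0.7832 × 17.06 ≈ 13.36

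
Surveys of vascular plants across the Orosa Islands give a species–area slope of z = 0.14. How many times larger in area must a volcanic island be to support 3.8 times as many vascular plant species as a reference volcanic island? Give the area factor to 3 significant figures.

13800

(A₂/A₁)^0.14 = 3.8, so A₂/A₁ = 3.8^(1/0.14) = 3.8^7.143
ln(A₂/A₁) = ln 3.8 / 0.14 = 1.3350 / 0.14 = 9.5357
A₂/A₁ = e^9.5357 ≈ 13846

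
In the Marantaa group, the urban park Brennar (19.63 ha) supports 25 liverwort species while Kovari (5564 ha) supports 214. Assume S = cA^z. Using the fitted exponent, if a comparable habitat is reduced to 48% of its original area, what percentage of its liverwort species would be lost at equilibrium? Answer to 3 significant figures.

z = ln(214/25) / ln(5564/19.63) = 2.1471 / 5.6470 = 0.3802
S_new/S_old = (A_new/A_old)^z = 0.48^0.3802 = exp(0.3802 × -0.7340) = 0.7565
Fraction lost = 1 − 0.7565 = 0.2435

24.4%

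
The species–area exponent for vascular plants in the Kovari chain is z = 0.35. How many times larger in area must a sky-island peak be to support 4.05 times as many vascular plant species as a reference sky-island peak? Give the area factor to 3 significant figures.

54.4

(A₂/A₁)^0.35 = 4.05, so A₂/A₁ = 4.05^(1/0.35) = 4.05^2.857
ln(A₂/A₁) = ln 4.05 / 0.35 = 1.3987 / 0.35 = 3.9963
A₂/A₁ = e^3.9963 ≈ 54.4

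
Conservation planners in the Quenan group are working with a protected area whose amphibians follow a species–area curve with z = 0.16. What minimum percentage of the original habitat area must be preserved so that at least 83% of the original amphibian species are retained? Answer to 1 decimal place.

Need (A_new/A_old)^0.16 = 0.83, so A_new/A_old = 0.83^(1/0.16) = 0.83^6.25
ln(A_new/A_old) = ln 0.83 / 0.16 = -0.1863 / 0.16 = -1.1646
A_new/A_old = e^-1.1646 ≈ 0.3121

31.2%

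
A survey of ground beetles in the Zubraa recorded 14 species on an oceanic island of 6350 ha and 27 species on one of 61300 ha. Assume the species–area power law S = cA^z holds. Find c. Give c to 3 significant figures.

z = ln(S₂/S₁) / ln(A₂/A₁) = ln(27/14) / ln(61300/6350) = 0.6568 / 2.2673 = 0.2897
c = S₁ / A₁^z = 14 / 6350^0.2897 = 14 / 12.63 = 1.108

1.11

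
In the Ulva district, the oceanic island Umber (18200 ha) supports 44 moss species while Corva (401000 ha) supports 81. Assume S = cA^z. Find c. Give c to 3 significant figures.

z = ln(S₂/S₁) / ln(A₂/A₁) = ln(81/44) / ln(401000/18200) = 0.6103 / 3.0925 = 0.1973
c = S₁ / A₁^z = 44 / 18200^0.1973 = 44 / 6.929 = 6.35

6.35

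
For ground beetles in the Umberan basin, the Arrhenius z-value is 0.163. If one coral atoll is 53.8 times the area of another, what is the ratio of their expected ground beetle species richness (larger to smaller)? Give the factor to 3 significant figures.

S₂/S₁ = (A₂/A₁)^z = 53.8^0.163
ln(S₂/S₁) = 0.163 × ln 53.8 = 0.163 × 3.9853 = 0.6496
S₂/S₁ = e^0.6496 ≈ 1.915

1.91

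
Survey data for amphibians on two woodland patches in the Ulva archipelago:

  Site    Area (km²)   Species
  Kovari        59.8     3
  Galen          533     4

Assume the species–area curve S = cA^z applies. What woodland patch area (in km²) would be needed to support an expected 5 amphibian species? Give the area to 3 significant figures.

2910 km²

z = ln(4/3) / ln(533/59.8) = 0.2877 / 2.1875 = 0.1315
c = 3 / 59.8^0.1315 = 3 / 1.713 = 1.752
A = (5/1.752)^(1/0.1315) ⇒ ln A = ln(2.854)/0.1315 = 7.9753
A = e^7.9753 ≈ 2908 km²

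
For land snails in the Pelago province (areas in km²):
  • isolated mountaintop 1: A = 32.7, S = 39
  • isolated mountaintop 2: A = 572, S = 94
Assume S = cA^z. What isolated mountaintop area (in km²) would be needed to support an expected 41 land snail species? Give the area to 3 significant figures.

z = ln(94/39) / ln(572/32.7) = 0.8797 / 2.8618 = 0.3074
c = 39 / 32.7^0.3074 = 39 / 2.921 = 13.35
A = (41/13.35)^(1/0.3074) ⇒ ln A = ln(3.071)/0.3074 = 3.6501
A = e^3.6501 ≈ 38.48 km²

38.5 km²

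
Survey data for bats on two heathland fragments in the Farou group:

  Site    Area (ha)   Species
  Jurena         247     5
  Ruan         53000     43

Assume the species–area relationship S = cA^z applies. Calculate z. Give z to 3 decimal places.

Taking logs: ln S = ln c + z ln A, so z = (ln S₂ − ln S₁)/(ln A₂ − ln A₁).
z = ln(43/5) / ln(53000/247) = ln(8.6) / ln(214.6) = 2.1518 / 5.3687 = 0.4008

0.401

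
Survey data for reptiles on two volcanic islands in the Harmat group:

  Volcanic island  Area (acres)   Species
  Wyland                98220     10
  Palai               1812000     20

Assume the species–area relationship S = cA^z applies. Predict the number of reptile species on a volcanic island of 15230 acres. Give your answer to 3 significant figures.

z = ln(20/10) / ln(1812000/98220) = 0.6931 / 2.9150 = 0.2378
c = 10 / 98220^0.2378 = 10 / 15.38 = 0.65
S₃ = 0.65 × 15230^0.2378 = 0.65 × 9.876 ≈ 6.42

6.42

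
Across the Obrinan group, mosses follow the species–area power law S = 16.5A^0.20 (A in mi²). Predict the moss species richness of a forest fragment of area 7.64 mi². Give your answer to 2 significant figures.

25

S = 16.5 × 7.64^0.2 = 16.5 × 1.502 ≈ 24.78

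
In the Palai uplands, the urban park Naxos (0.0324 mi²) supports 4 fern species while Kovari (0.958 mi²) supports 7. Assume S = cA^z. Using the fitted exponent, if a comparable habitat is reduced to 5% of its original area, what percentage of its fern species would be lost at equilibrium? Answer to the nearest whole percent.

z = ln(7/4) / ln(0.958/0.0324) = 0.5596 / 3.3867 = 0.1652
S_new/S_old = (A_new/A_old)^z = 0.05^0.1652 = exp(0.1652 × -2.9957) = 0.6096
Fraction lost = 1 − 0.6096 = 0.3904

39%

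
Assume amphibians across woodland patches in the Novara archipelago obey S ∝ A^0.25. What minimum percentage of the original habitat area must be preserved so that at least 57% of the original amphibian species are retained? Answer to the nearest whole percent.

11%

Need (A_new/A_old)^0.25 = 0.57, so A_new/A_old = 0.57^(1/0.25) = 0.57^4
ln(A_new/A_old) = ln 0.57 / 0.25 = -0.5621 / 0.25 = -2.2485
A_new/A_old = e^-2.2485 ≈ 0.1056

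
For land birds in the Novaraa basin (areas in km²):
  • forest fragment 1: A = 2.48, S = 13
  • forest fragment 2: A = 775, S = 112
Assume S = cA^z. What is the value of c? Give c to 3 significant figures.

z = ln(S₂/S₁) / ln(A₂/A₁) = ln(112/13) / ln(775/2.48) = 2.1535 / 5.7446 = 0.3749
c = S₁ / A₁^z = 13 / 2.48^0.3749 = 13 / 1.406 = 9.248

9.25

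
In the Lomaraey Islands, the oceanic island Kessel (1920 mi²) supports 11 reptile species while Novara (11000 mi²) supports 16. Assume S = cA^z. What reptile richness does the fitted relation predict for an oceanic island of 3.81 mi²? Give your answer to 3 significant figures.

2.89

z = ln(16/11) / ln(11000/1920) = 0.3747 / 1.7456 = 0.2147
c = 11 / 1920^0.2147 = 11 / 5.067 = 2.171
S₃ = 2.171 × 3.81^0.2147 = 2.171 × 1.333 ≈ 2.893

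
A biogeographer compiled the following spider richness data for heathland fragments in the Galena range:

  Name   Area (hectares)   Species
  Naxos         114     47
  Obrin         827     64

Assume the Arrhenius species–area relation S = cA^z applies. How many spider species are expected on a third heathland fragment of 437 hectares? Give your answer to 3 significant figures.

57.9

z = ln(64/47) / ln(827/114) = 0.3087 / 1.9816 = 0.1558
c = 47 / 114^0.1558 = 47 / 2.092 = 22.47
S₃ = 22.47 × 437^0.1558 = 22.47 × 2.579 ≈ 57.95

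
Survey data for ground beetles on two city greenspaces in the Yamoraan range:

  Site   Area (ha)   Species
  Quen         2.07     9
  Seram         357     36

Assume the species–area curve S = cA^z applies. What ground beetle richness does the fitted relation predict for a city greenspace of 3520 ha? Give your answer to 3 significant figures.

z = ln(36/9) / ln(357/2.07) = 1.3863 / 5.1502 = 0.2692
c = 9 / 2.07^0.2692 = 9 / 1.216 = 7.399
S₃ = 7.399 × 3520^0.2692 = 7.399 × 9.008 ≈ 66.65

66.7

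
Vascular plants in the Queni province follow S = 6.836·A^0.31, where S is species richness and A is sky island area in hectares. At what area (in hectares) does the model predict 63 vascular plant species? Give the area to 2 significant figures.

63 = 6.836 × A^0.31  ⇒  A^0.31 = 63/6.836 = 9.216
ln A = ln(9.216) / 0.31 = 2.2209 / 0.31 = 7.1643
A = e^7.1643 ≈ 1292 hectares

1300 hectares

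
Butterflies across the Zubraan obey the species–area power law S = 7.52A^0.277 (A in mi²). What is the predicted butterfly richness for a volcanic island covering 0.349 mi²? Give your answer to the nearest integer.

S = 7.52 × 0.349^0.277 = 7.52 × 0.7471 ≈ 5.618

6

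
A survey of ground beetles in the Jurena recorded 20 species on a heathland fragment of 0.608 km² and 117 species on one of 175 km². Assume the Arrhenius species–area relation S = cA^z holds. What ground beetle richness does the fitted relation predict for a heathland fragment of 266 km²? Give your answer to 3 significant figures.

z = ln(117/20) / ln(175/0.608) = 1.7664 / 5.6624 = 0.3120
c = 20 / 0.608^0.3120 = 20 / 0.8562 = 23.36
S₃ = 23.36 × 266^0.3120 = 23.36 × 5.708 ≈ 133.3

133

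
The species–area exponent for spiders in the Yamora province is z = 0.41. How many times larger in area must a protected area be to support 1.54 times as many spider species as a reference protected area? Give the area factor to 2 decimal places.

2.87

(A₂/A₁)^0.41 = 1.54, so A₂/A₁ = 1.54^(1/0.41) = 1.54^2.439
ln(A₂/A₁) = ln 1.54 / 0.41 = 0.4318 / 0.41 = 1.0531
A₂/A₁ = e^1.0531 ≈ 2.867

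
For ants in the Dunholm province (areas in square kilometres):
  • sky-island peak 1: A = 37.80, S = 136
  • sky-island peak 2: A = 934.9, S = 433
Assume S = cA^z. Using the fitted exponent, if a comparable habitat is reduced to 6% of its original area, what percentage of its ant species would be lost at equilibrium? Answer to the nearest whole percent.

64%

z = ln(433/136) / ln(934.9/37.8) = 1.1581 / 3.2081 = 0.3610
S_new/S_old = (A_new/A_old)^z = 0.06^0.3610 = exp(0.3610 × -2.8134) = 0.3622
Fraction lost = 1 − 0.3622 = 0.6378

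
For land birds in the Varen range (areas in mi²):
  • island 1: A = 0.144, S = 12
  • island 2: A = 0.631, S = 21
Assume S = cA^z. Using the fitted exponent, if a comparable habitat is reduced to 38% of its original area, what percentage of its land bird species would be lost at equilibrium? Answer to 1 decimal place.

30.7%

z = ln(21/12) / ln(0.631/0.144) = 0.5596 / 1.4775 = 0.3788
S_new/S_old = (A_new/A_old)^z = 0.38^0.3788 = exp(0.3788 × -0.9676) = 0.6932
Fraction lost = 1 − 0.6932 = 0.3068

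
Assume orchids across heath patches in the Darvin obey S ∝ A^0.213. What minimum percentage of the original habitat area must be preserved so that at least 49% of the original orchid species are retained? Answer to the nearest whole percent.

Need (A_new/A_old)^0.213 = 0.49, so A_new/A_old = 0.49^(1/0.213) = 0.49^4.695
ln(A_new/A_old) = ln 0.49 / 0.213 = -0.7133 / 0.213 = -3.3491
A_new/A_old = e^-3.3491 ≈ 0.03512

4%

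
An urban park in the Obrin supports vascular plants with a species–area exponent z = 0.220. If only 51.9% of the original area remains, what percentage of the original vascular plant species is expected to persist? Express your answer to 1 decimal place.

86.6%

S_new/S_old = (A_new/A_old)^z = 0.519^0.22
= exp(0.22 × ln 0.519) = exp(0.22 × -0.6559) = exp(-0.1443) ≈ 0.8656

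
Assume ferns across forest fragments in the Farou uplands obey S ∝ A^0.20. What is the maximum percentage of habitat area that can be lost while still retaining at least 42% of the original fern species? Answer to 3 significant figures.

Need (A_new/A_old)^0.2 = 0.42, so A_new/A_old = 0.42^(1/0.2) = 0.42^5
ln(A_new/A_old) = ln 0.42 / 0.2 = -0.8675 / 0.2 = -4.3375
A_new/A_old = e^-4.3375 ≈ 0.01307
Fraction that can be lost = 1 − 0.01307 = 0.9869

98.7%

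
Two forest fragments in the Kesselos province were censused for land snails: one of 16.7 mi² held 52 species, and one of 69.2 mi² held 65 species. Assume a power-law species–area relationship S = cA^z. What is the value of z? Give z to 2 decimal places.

Taking logs: ln S = ln c + z ln A, so z = (ln S₂ − ln S₁)/(ln A₂ − ln A₁).
z = ln(65/52) / ln(69.2/16.7) = ln(1.25) / ln(4.144) = 0.2231 / 1.4216 = 0.1570

0.16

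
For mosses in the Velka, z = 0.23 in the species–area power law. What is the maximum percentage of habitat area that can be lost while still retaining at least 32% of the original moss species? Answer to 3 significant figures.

Need (A_new/A_old)^0.23 = 0.32, so A_new/A_old = 0.32^(1/0.23) = 0.32^4.348
ln(A_new/A_old) = ln 0.32 / 0.23 = -1.1394 / 0.23 = -4.9541
A_new/A_old = e^-4.9541 ≈ 0.007055
Fraction that can be lost = 1 − 0.007055 = 0.9929

99.3%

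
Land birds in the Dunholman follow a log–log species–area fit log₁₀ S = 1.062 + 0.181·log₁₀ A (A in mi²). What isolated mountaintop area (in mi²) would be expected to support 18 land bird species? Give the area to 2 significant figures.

18 = 11.53 × A^0.181  ⇒  A^0.181 = 18/11.53 = 1.561
ln A = ln(1.561) / 0.181 = 0.4450 / 0.181 = 2.4587
A = e^2.4587 ≈ 11.69 mi²

12 mi²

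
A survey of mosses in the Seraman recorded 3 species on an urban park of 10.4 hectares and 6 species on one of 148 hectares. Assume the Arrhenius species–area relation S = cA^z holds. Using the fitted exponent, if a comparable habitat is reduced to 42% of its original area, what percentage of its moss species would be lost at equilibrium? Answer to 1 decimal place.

z = ln(6/3) / ln(148/10.4) = 0.6931 / 2.6554 = 0.2610
S_new/S_old = (A_new/A_old)^z = 0.42^0.2610 = exp(0.2610 × -0.8675) = 0.7974
Fraction lost = 1 − 0.7974 = 0.2026

20.3%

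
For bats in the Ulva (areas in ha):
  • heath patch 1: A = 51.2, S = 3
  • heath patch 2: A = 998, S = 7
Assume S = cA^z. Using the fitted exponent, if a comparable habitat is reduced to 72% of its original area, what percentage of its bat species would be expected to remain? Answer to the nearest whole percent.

z = ln(7/3) / ln(998/51.2) = 0.8473 / 2.9700 = 0.2853
S_new/S_old = (A_new/A_old)^z = 0.72^0.2853 = exp(0.2853 × -0.3285) = 0.9105

91%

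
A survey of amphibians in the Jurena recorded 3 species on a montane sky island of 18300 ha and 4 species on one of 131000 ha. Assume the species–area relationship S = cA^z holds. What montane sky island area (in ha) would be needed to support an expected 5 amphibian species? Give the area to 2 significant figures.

z = ln(4/3) / ln(131000/18300) = 0.2877 / 1.9683 = 0.1462
c = 3 / 18300^0.1462 = 3 / 4.198 = 0.7147
A = (5/0.7147)^(1/0.1462) ⇒ ln A = ln(6.996)/0.1462 = 13.3097
A = e^13.3097 ≈ 603006 ha

600000 ha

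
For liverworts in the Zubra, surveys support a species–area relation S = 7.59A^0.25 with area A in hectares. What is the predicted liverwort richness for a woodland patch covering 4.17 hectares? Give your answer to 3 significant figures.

S = 7.59 × 4.17^0.25
ln S = ln 7.59 + 0.25 × ln 4.17 = 2.0268 + 0.25 × 1.4279 = 2.3838
S = e^2.3838 ≈ 10.85

10.8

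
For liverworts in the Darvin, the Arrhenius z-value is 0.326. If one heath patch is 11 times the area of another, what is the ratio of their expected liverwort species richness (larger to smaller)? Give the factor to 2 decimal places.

S₂/S₁ = (A₂/A₁)^z = 11^0.326
ln(S₂/S₁) = 0.326 × ln 11 = 0.326 × 2.3979 = 0.7817
S₂/S₁ = e^0.7817 ≈ 2.185

2.19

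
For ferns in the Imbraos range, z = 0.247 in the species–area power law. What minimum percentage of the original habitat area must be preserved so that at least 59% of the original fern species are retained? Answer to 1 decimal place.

Need (A_new/A_old)^0.247 = 0.59, so A_new/A_old = 0.59^(1/0.247) = 0.59^4.049
ln(A_new/A_old) = ln 0.59 / 0.247 = -0.5276 / 0.247 = -2.1362
A_new/A_old = e^-2.1362 ≈ 0.1181

11.8%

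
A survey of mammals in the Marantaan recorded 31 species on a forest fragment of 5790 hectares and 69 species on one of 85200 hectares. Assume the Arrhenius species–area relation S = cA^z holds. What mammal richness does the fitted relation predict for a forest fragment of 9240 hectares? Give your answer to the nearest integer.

36

z = ln(69/31) / ln(85200/5790) = 0.8001 / 2.6889 = 0.2976
c = 31 / 5790^0.2976 = 31 / 13.17 = 2.353
S₃ = 2.353 × 9240^0.2976 = 2.353 × 15.14 ≈ 35.63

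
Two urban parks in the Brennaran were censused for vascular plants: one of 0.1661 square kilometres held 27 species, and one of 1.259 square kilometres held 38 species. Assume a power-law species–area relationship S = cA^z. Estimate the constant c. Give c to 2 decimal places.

36.55

z = ln(S₂/S₁) / ln(A₂/A₁) = ln(38/27) / ln(1.259/0.1661) = 0.3417 / 2.0255 = 0.1687
c = S₁ / A₁^z = 27 / 0.1661^0.1687 = 27 / 0.7387 = 36.55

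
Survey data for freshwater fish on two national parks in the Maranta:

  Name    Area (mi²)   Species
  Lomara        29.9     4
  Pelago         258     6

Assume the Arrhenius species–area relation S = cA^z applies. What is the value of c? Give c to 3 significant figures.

2.11

z = ln(S₂/S₁) / ln(A₂/A₁) = ln(6/4) / ln(258/29.9) = 0.4055 / 2.1551 = 0.1881
c = S₁ / A₁^z = 4 / 29.9^0.1881 = 4 / 1.895 = 2.111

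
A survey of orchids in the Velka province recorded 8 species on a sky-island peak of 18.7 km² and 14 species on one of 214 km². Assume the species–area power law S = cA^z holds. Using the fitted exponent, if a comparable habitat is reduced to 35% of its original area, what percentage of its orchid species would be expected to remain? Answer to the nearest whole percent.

z = ln(14/8) / ln(214/18.7) = 0.5596 / 2.4375 = 0.2296
S_new/S_old = (A_new/A_old)^z = 0.35^0.2296 = exp(0.2296 × -1.0498) = 0.7858

79%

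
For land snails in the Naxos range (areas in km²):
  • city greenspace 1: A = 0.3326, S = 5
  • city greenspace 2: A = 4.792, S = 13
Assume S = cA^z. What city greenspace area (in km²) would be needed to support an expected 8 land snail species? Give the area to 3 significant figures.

z = ln(13/5) / ln(4.792/0.3326) = 0.9555 / 2.6678 = 0.3582
c = 5 / 0.3326^0.3582 = 5 / 0.6742 = 7.417
A = (8/7.417)^(1/0.3582) ⇒ ln A = ln(1.079)/0.3582 = 0.2114
A = e^0.2114 ≈ 1.235 km²

1.24 km²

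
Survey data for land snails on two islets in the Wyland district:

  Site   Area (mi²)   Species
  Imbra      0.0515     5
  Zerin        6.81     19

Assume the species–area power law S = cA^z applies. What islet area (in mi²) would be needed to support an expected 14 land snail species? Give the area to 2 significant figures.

2.2 mi²

z = ln(19/5) / ln(6.81/0.0515) = 1.3350 / 4.8846 = 0.2733
c = 5 / 0.0515^0.2733 = 5 / 0.4446 = 11.25
A = (14/11.25)^(1/0.2733) ⇒ ln A = ln(1.245)/0.2733 = 0.8010
A = e^0.8010 ≈ 2.228 mi²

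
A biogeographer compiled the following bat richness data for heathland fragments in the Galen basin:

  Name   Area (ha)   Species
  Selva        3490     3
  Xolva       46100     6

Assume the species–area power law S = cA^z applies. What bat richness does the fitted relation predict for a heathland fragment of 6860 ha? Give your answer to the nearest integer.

z = ln(6/3) / ln(46100/3490) = 0.6931 / 2.5809 = 0.2686
c = 3 / 3490^0.2686 = 3 / 8.943 = 0.3355
S₃ = 0.3355 × 6860^0.2686 = 0.3355 × 10.72 ≈ 3.597

4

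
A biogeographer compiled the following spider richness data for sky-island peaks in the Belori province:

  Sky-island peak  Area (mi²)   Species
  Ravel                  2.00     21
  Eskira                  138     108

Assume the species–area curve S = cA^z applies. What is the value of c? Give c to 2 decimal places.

16.06

z = ln(S₂/S₁) / ln(A₂/A₁) = ln(108/21) / ln(138/2) = 1.6376 / 4.2341 = 0.3868
c = S₁ / A₁^z = 21 / 2^0.3868 = 21 / 1.307 = 16.06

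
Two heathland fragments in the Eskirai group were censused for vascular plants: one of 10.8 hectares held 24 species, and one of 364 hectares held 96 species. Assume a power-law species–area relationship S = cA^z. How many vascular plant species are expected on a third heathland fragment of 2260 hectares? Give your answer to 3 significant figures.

197

z = ln(96/24) / ln(364/10.8) = 1.3863 / 3.5176 = 0.3941
c = 24 / 10.8^0.3941 = 24 / 2.554 = 9.396
S₃ = 9.396 × 2260^0.3941 = 9.396 × 20.98 ≈ 197.1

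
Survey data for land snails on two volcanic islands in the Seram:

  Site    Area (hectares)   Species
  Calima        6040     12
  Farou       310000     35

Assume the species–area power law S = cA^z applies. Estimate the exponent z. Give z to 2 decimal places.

Taking logs: ln S = ln c + z ln A, so z = (ln S₂ − ln S₁)/(ln A₂ − ln A₁).
z = ln(35/12) / ln(310000/6040) = ln(2.917) / ln(51.32) = 1.0704 / 3.9382 = 0.2718

0.27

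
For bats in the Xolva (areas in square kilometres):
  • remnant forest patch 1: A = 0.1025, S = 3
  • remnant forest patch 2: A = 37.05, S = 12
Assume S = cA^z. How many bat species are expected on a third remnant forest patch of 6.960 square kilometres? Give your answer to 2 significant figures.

z = ln(12/3) / ln(37.05/0.1025) = 1.3863 / 5.8902 = 0.2354
c = 3 / 0.1025^0.2354 = 3 / 0.585 = 5.128
S₃ = 5.128 × 6.96^0.2354 = 5.128 × 1.579 ≈ 8.096

8.1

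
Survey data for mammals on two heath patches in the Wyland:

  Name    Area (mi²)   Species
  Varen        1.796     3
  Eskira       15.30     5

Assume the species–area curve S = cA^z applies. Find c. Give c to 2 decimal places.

z = ln(S₂/S₁) / ln(A₂/A₁) = ln(5/3) / ln(15.3/1.796) = 0.5108 / 2.1423 = 0.2384
c = S₁ / A₁^z = 3 / 1.796^0.2384 = 3 / 1.15 = 2.609

2.61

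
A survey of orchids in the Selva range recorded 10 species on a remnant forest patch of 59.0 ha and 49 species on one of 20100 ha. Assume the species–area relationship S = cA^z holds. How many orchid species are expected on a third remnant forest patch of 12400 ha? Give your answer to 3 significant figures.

z = ln(49/10) / ln(20100/59) = 1.5892 / 5.8309 = 0.2726
c = 10 / 59^0.2726 = 10 / 3.038 = 3.291
S₃ = 3.291 × 12400^0.2726 = 3.291 × 13.05 ≈ 42.96

43.0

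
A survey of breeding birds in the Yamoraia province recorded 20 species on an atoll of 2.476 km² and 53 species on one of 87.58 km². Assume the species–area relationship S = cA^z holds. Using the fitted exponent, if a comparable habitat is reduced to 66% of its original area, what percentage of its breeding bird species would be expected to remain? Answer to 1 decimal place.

z = ln(53/20) / ln(87.58/2.476) = 0.9746 / 3.5659 = 0.2733
S_new/S_old = (A_new/A_old)^z = 0.66^0.2733 = exp(0.2733 × -0.4155) = 0.8927

89.3%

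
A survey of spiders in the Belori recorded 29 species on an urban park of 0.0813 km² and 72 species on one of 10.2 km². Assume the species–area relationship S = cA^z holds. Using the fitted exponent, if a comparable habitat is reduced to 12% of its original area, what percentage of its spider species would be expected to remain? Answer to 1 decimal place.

z = ln(72/29) / ln(10.2/0.0813) = 0.9094 / 4.8320 = 0.1882
S_new/S_old = (A_new/A_old)^z = 0.12^0.1882 = exp(0.1882 × -2.1203) = 0.671

67.1%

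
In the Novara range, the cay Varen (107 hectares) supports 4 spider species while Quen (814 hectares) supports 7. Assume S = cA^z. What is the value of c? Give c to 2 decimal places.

1.10

z = ln(S₂/S₁) / ln(A₂/A₁) = ln(7/4) / ln(814/107) = 0.5596 / 2.0291 = 0.2758
c = S₁ / A₁^z = 4 / 107^0.2758 = 4 / 3.628 = 1.102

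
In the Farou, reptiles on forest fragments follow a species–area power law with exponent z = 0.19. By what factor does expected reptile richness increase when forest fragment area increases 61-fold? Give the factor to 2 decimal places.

2.18

S₂/S₁ = (A₂/A₁)^z = 61^0.19
ln(S₂/S₁) = 0.19 × ln 61 = 0.19 × 4.1109 = 0.7811
S₂/S₁ = e^0.7811 ≈ 2.184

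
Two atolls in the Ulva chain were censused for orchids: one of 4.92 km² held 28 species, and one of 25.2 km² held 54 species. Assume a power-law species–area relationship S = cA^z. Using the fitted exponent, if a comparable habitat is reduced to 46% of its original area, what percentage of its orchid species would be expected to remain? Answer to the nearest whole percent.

73%

z = ln(54/28) / ln(25.2/4.92) = 0.6568 / 1.6335 = 0.4021
S_new/S_old = (A_new/A_old)^z = 0.46^0.4021 = exp(0.4021 × -0.7765) = 0.7318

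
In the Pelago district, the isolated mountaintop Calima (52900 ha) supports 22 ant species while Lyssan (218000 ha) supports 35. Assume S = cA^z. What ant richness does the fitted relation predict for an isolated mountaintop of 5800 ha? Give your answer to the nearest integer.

z = ln(35/22) / ln(218000/52900) = 0.4643 / 1.4161 = 0.3279
c = 22 / 52900^0.3279 = 22 / 35.38 = 0.6219
S₃ = 0.6219 × 5800^0.3279 = 0.6219 × 17.14 ≈ 10.66

11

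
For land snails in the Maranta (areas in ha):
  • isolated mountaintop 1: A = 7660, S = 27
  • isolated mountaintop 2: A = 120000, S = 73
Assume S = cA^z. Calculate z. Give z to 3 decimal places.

0.361

Taking logs: ln S = ln c + z ln A, so z = (ln S₂ − ln S₁)/(ln A₂ − ln A₁).
z = ln(73/27) / ln(120000/7660) = ln(2.704) / ln(15.67) = 0.9946 / 2.7515 = 0.3615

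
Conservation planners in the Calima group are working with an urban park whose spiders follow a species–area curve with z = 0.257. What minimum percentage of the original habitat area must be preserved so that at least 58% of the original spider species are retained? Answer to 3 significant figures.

Need (A_new/A_old)^0.257 = 0.58, so A_new/A_old = 0.58^(1/0.257) = 0.58^3.891
ln(A_new/A_old) = ln 0.58 / 0.257 = -0.5447 / 0.257 = -2.1196
A_new/A_old = e^-2.1196 ≈ 0.1201

12.0%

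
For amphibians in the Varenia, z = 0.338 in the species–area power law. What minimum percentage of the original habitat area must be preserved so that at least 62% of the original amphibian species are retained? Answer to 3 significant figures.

24.3%

Need (A_new/A_old)^0.338 = 0.62, so A_new/A_old = 0.62^(1/0.338) = 0.62^2.959
ln(A_new/A_old) = ln 0.62 / 0.338 = -0.4780 / 0.338 = -1.4143
A_new/A_old = e^-1.4143 ≈ 0.2431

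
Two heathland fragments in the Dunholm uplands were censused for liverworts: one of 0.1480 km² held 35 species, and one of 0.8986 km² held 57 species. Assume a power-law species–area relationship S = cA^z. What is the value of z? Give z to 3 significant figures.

0.270

Taking logs: ln S = ln c + z ln A, so z = (ln S₂ − ln S₁)/(ln A₂ − ln A₁).
z = ln(57/35) / ln(0.8986/0.148) = ln(1.629) / ln(6.072) = 0.4877 / 1.8036 = 0.2704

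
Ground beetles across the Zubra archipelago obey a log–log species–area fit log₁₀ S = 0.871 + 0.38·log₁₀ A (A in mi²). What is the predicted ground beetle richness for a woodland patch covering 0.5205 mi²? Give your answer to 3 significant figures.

S = 7.43 × 0.5205^0.38
ln S = ln 7.43 + 0.38 × ln 0.5205 = 2.0056 + 0.38 × -0.6530 = 1.7574
S = e^1.7574 ≈ 5.797

5.80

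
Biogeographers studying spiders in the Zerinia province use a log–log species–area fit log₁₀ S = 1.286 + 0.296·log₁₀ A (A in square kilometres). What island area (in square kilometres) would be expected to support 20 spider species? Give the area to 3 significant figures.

1.12 square kilometres

20 = 19.32 × A^0.296  ⇒  A^0.296 = 20/19.32 = 1.035
ln A = ln(1.035) / 0.296 = 0.0346 / 0.296 = 0.1169
A = e^0.1169 ≈ 1.124 square kilometres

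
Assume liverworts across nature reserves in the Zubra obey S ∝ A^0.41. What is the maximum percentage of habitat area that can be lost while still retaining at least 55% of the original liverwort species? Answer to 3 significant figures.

76.7%

Need (A_new/A_old)^0.41 = 0.55, so A_new/A_old = 0.55^(1/0.41) = 0.55^2.439
ln(A_new/A_old) = ln 0.55 / 0.41 = -0.5978 / 0.41 = -1.4581
A_new/A_old = e^-1.4581 ≈ 0.2327
Fraction that can be lost = 1 − 0.2327 = 0.7673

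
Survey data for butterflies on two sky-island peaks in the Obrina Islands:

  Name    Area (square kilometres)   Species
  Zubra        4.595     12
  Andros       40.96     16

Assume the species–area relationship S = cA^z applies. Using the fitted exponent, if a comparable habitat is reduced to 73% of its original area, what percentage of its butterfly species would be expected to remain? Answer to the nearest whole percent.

96%

z = ln(16/12) / ln(40.96/4.595) = 0.2877 / 2.1876 = 0.1315
S_new/S_old = (A_new/A_old)^z = 0.73^0.1315 = exp(0.1315 × -0.3147) = 0.9595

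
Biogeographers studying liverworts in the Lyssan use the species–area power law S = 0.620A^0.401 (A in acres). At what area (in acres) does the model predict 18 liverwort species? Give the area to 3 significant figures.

4450 acres

18 = 0.62 × A^0.401  ⇒  A^0.401 = 18/0.62 = 29.03
ln A = ln(29.03) / 0.401 = 3.3684 / 0.401 = 8.4000
A = e^8.4000 ≈ 4447 acres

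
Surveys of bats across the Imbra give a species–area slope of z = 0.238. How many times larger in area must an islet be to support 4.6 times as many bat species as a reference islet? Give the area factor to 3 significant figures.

609

(A₂/A₁)^0.238 = 4.6, so A₂/A₁ = 4.6^(1/0.238) = 4.6^4.202
ln(A₂/A₁) = ln 4.6 / 0.238 = 1.5261 / 0.238 = 6.4120
A₂/A₁ = e^6.4120 ≈ 609.1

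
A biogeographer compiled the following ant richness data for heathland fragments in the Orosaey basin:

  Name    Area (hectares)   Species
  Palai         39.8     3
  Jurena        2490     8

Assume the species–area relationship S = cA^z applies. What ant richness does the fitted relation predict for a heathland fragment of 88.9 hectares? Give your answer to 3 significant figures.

z = ln(8/3) / ln(2490/39.8) = 0.9808 / 4.1362 = 0.2371
c = 3 / 39.8^0.2371 = 3 / 2.395 = 1.252
S₃ = 1.252 × 88.9^0.2371 = 1.252 × 2.898 ≈ 3.63

3.63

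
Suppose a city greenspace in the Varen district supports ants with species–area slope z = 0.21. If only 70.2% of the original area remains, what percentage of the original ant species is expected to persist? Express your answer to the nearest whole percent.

93%

S_new/S_old = (A_new/A_old)^z = 0.702^0.21
= exp(0.21 × ln 0.702) = exp(0.21 × -0.3538) = exp(-0.0743) ≈ 0.9284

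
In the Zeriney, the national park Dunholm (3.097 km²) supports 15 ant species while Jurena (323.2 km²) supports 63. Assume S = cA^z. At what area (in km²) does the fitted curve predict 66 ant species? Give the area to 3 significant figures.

376 km²

z = ln(63/15) / ln(323.2/3.097) = 1.4351 / 4.6478 = 0.3088
c = 15 / 3.097^0.3088 = 15 / 1.418 = 10.58
A = (66/10.58)^(1/0.3088) ⇒ ln A = ln(6.238)/0.3088 = 5.9289
A = e^5.9289 ≈ 375.8 km²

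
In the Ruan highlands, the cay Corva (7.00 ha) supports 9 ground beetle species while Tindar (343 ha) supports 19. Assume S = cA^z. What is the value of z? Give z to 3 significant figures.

Taking logs: ln S = ln c + z ln A, so z = (ln S₂ − ln S₁)/(ln A₂ − ln A₁).
z = ln(19/9) / ln(343/7) = ln(2.111) / ln(49) = 0.7472 / 3.8918 = 0.1920

0.192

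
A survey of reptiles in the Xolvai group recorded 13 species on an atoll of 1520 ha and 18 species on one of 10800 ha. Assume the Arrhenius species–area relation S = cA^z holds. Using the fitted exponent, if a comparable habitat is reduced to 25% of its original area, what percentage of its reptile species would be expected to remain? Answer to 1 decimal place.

79.4%

z = ln(18/13) / ln(10800/1520) = 0.3254 / 1.9608 = 0.1660
S_new/S_old = (A_new/A_old)^z = 0.25^0.1660 = exp(0.1660 × -1.3863) = 0.7945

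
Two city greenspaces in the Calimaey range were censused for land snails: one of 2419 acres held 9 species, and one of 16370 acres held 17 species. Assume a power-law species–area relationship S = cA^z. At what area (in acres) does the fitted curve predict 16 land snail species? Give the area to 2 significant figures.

14000 acres

z = ln(17/9) / ln(16370/2419) = 0.6360 / 1.9121 = 0.3326
c = 9 / 2419^0.3326 = 9 / 13.35 = 0.6742
A = (16/0.6742)^(1/0.3326) ⇒ ln A = ln(23.73)/0.3326 = 9.5209
A = e^9.5209 ≈ 13642 acres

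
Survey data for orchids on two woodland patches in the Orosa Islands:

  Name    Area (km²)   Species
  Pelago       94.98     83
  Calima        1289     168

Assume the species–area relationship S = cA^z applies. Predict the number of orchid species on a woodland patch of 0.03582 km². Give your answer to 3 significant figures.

z = ln(168/83) / ln(1289/94.98) = 0.7051 / 2.6080 = 0.2704
c = 83 / 94.98^0.2704 = 83 / 3.425 = 24.23
S₃ = 24.23 × 0.03582^0.2704 = 24.23 × 0.4065 ≈ 9.85

9.85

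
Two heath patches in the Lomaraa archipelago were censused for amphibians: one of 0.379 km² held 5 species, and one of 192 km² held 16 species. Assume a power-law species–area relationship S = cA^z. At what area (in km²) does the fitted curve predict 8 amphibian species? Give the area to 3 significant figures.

z = ln(16/5) / ln(192/0.379) = 1.1632 / 6.2277 = 0.1868
c = 5 / 0.379^0.1868 = 5 / 0.8343 = 5.993
A = (8/5.993)^(1/0.1868) ⇒ ln A = ln(1.335)/0.1868 = 1.5463
A = e^1.5463 ≈ 4.694 km²

4.69 km²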